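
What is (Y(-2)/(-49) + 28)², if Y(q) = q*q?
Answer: 1871424/2401 ≈ 779.44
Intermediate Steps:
Y(q) = q²
(Y(-2)/(-49) + 28)² = ((-2)²/(-49) + 28)² = (4*(-1/49) + 28)² = (-4/49 + 28)² = (1368/49)² = 1871424/2401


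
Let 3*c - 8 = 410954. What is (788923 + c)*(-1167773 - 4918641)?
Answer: -16906420846634/3 ≈ -5.6355e+12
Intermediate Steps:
c = 410962/3 (c = 8/3 + (1/3)*410954 = 8/3 + 410954/3 = 410962/3 ≈ 1.3699e+5)
(788923 + c)*(-1167773 - 4918641) = (788923 + 410962/3)*(-1167773 - 4918641) = (2777731/3)*(-6086414) = -16906420846634/3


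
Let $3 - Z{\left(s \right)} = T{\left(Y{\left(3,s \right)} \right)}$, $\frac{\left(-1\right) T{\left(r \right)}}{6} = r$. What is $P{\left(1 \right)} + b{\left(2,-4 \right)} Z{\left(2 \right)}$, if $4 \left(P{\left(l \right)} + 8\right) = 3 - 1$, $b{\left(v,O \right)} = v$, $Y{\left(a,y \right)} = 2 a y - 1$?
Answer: $\frac{261}{2} \approx 130.5$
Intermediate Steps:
$Y{\left(a,y \right)} = -1 + 2 a y$ ($Y{\left(a,y \right)} = 2 a y - 1 = -1 + 2 a y$)
$T{\left(r \right)} = - 6 r$
$Z{\left(s \right)} = -3 + 36 s$ ($Z{\left(s \right)} = 3 - - 6 \left(-1 + 2 \cdot 3 s\right) = 3 - - 6 \left(-1 + 6 s\right) = 3 - \left(6 - 36 s\right) = 3 + \left(-6 + 36 s\right) = -3 + 36 s$)
$P{\left(l \right)} = - \frac{15}{2}$ ($P{\left(l \right)} = -8 + \frac{3 - 1}{4} = -8 + \frac{1}{4} \cdot 2 = -8 + \frac{1}{2} = - \frac{15}{2}$)
$P{\left(1 \right)} + b{\left(2,-4 \right)} Z{\left(2 \right)} = - \frac{15}{2} + 2 \left(-3 + 36 \cdot 2\right) = - \frac{15}{2} + 2 \left(-3 + 72\right) = - \frac{15}{2} + 2 \cdot 69 = - \frac{15}{2} + 138 = \frac{261}{2}$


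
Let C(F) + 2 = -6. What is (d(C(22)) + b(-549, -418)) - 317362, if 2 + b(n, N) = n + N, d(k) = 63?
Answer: -318268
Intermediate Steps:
C(F) = -8 (C(F) = -2 - 6 = -8)
b(n, N) = -2 + N + n (b(n, N) = -2 + (n + N) = -2 + (N + n) = -2 + N + n)
(d(C(22)) + b(-549, -418)) - 317362 = (63 + (-2 - 418 - 549)) - 317362 = (63 - 969) - 317362 = -906 - 317362 = -318268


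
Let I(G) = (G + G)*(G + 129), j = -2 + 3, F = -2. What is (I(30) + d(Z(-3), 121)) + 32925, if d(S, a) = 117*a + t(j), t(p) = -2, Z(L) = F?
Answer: 56620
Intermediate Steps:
j = 1
Z(L) = -2
d(S, a) = -2 + 117*a (d(S, a) = 117*a - 2 = -2 + 117*a)
I(G) = 2*G*(129 + G) (I(G) = (2*G)*(129 + G) = 2*G*(129 + G))
(I(30) + d(Z(-3), 121)) + 32925 = (2*30*(129 + 30) + (-2 + 117*121)) + 32925 = (2*30*159 + (-2 + 14157)) + 32925 = (9540 + 14155) + 32925 = 23695 + 32925 = 56620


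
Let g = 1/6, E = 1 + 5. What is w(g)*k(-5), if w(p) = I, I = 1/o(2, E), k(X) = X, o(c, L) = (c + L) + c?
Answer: -½ ≈ -0.50000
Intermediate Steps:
E = 6
o(c, L) = L + 2*c (o(c, L) = (L + c) + c = L + 2*c)
I = ⅒ (I = 1/(6 + 2*2) = 1/(6 + 4) = 1/10 = ⅒ ≈ 0.10000)
g = ⅙ ≈ 0.16667
w(p) = ⅒
w(g)*k(-5) = (⅒)*(-5) = -½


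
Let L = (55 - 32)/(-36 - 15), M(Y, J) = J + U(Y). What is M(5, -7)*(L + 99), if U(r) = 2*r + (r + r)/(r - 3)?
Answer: 40208/51 ≈ 788.39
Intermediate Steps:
U(r) = 2*r + 2*r/(-3 + r) (U(r) = 2*r + (2*r)/(-3 + r) = 2*r + 2*r/(-3 + r))
M(Y, J) = J + 2*Y*(-2 + Y)/(-3 + Y)
L = -23/51 (L = 23/(-51) = 23*(-1/51) = -23/51 ≈ -0.45098)
M(5, -7)*(L + 99) = ((-7*(-3 + 5) + 2*5*(-2 + 5))/(-3 + 5))*(-23/51 + 99) = ((-7*2 + 2*5*3)/2)*(5026/51) = ((-14 + 30)/2)*(5026/51) = ((1/2)*16)*(5026/51) = 8*(5026/51) = 40208/51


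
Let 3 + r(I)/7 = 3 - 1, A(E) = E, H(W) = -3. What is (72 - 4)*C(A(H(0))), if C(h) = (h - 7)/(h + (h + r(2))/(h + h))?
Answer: 510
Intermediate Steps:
r(I) = -7 (r(I) = -21 + 7*(3 - 1) = -21 + 7*2 = -21 + 14 = -7)
C(h) = (-7 + h)/(h + (-7 + h)/(2*h)) (C(h) = (h - 7)/(h + (h - 7)/(h + h)) = (-7 + h)/(h + (-7 + h)/((2*h))) = (-7 + h)/(h + (-7 + h)*(1/(2*h))) = (-7 + h)/(h + (-7 + h)/(2*h)))
(72 - 4)*C(A(H(0))) = (72 - 4)*(2*(-3)*(-7 - 3)/(-7 - 3 + 2*(-3)²)) = 68*(2*(-3)*(-10)/(-7 - 3 + 2*9)) = 68*(2*(-3)*(-10)/(-7 - 3 + 18)) = 68*(2*(-3)*(-10)/8) = 68*(2*(-3)*(⅛)*(-10)) = 68*(15/2) = 510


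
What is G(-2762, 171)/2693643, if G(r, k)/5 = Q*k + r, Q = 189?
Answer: 147785/2693643 ≈ 0.054864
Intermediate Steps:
G(r, k) = 5*r + 945*k (G(r, k) = 5*(189*k + r) = 5*(r + 189*k) = 5*r + 945*k)
G(-2762, 171)/2693643 = (5*(-2762) + 945*171)/2693643 = (-13810 + 161595)*(1/2693643) = 147785*(1/2693643) = 147785/2693643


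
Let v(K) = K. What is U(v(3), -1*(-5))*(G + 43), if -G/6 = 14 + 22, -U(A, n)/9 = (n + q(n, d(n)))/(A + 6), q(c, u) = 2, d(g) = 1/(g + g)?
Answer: 1211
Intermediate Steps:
d(g) = 1/(2*g)
U(A, n) = -9*(2 + n)/(6 + A) (U(A, n) = -9*(n + 2)/(A + 6) = -9*(2 + n)/(6 + A))
G = -216 (G = -6*(14 + 22) = -6*36 = -216)
U(v(3), -1*(-5))*(G + 43) = (9*(-2 - (-1)*(-5))/(6 + 3))*(-216 + 43) = (9*(-2 - 1*5)/9)*(-173) = (9*(⅑)*(-2 - 5))*(-173) = (9*(⅑)*(-7))*(-173) = -7*(-173) = 1211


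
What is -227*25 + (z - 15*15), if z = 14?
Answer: -5886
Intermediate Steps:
-227*25 + (z - 15*15) = -227*25 + (14 - 15*15) = -5675 + (14 - 225) = -5675 - 211 = -5886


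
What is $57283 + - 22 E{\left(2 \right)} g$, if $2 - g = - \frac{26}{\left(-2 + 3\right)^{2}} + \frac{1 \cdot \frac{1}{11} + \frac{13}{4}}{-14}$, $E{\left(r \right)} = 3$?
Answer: $\frac{221677}{4} \approx 55419.0$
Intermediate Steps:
$g = \frac{2485}{88}$ ($g = 2 - \left(- \frac{26}{\left(-2 + 3\right)^{2}} + \frac{1 \cdot \frac{1}{11} + \frac{13}{4}}{-14}\right) = 2 - \left(- \frac{26}{1^{2}} + \left(1 \cdot \frac{1}{11} + 13 \cdot \frac{1}{4}\right) \left(- \frac{1}{14}\right)\right) = 2 - \left(- \frac{26}{1} + \left(\frac{1}{11} + \frac{13}{4}\right) \left(- \frac{1}{14}\right)\right) = 2 - \left(\left(-26\right) 1 + \frac{147}{44} \left(- \frac{1}{14}\right)\right) = 2 - \left(-26 - \frac{21}{88}\right) = 2 - - \frac{2309}{88} = 2 + \frac{2309}{88} = \frac{2485}{88} \approx 28.239$)
$57283 + - 22 E{\left(2 \right)} g = 57283 + \left(-22\right) 3 \cdot \frac{2485}{88} = 57283 - \frac{7455}{4} = \frac{221677}{4}$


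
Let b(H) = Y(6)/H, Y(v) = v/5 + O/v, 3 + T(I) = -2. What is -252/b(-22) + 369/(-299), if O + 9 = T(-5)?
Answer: -24871113/5083 ≈ -4893.0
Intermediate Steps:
T(I) = -5 (T(I) = -3 - 2 = -5)
O = -14 (O = -9 - 5 = -14)
Y(v) = -14/v + v/5 (Y(v) = v/5 - 14/v = -14/v + v/5)
b(H) = -17/(15*H) (b(H) = (-14/6 + (1/5)*6)/H = (-14*1/6 + 6/5)/H = (-7/3 + 6/5)/H = -17/(15*H))
-252/b(-22) + 369/(-299) = -252/((-17/15/(-22))) + 369/(-299) = -252/((-17/15*(-1/22))) + 369*(-1/299) = -252/17/330 - 369/299 = -252*330/17 - 369/299 = -83160/17 - 369/299 = -24871113/5083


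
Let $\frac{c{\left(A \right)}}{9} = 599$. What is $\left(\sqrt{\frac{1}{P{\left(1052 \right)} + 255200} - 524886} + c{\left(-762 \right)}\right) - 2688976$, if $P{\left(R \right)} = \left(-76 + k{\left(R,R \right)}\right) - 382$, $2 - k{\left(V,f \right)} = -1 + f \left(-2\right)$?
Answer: $-2683585 + \frac{i \sqrt{34627468879664837}}{256849} \approx -2.6836 \cdot 10^{6} + 724.49 i$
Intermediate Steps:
$k{\left(V,f \right)} = 3 + 2 f$ ($k{\left(V,f \right)} = 2 - \left(-1 + f \left(-2\right)\right) = 2 - \left(-1 - 2 f\right) = 2 + \left(1 + 2 f\right) = 3 + 2 f$)
$c{\left(A \right)} = 5391$ ($c{\left(A \right)} = 9 \cdot 599 = 5391$)
$P{\left(R \right)} = -455 + 2 R$ ($P{\left(R \right)} = \left(-76 + \left(3 + 2 R\right)\right) - 382 = \left(-73 + 2 R\right) - 382 = -455 + 2 R$)
$\left(\sqrt{\frac{1}{P{\left(1052 \right)} + 255200} - 524886} + c{\left(-762 \right)}\right) - 2688976 = \left(\sqrt{\frac{1}{\left(-455 + 2 \cdot 1052\right) + 255200} - 524886} + 5391\right) - 2688976 = \left(\sqrt{\frac{1}{\left(-455 + 2104\right) + 255200} - 524886} + 5391\right) - 2688976 = \left(\sqrt{\frac{1}{1649 + 255200} - 524886} + 5391\right) - 2688976 = \left(\sqrt{\frac{1}{256849} - 524886} + 5391\right) - 2688976 = \left(\sqrt{- \frac{134816444213}{256849}} + 5391\right) - 2688976 = \left(\frac{i \sqrt{34627468879664837}}{256849} + 5391\right) - 2688976 = \left(5391 + \frac{i \sqrt{34627468879664837}}{256849}\right) - 2688976 = -2683585 + \frac{i \sqrt{34627468879664837}}{256849}$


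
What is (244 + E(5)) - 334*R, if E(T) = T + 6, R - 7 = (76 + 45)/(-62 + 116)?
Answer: -76448/27 ≈ -2831.4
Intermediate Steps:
R = 499/54 (R = 7 + (76 + 45)/(-62 + 116) = 7 + 121/54 = 499/54 ≈ 9.2407)
E(T) = 6 + T
(244 + E(5)) - 334*R = (244 + (6 + 5)) - 334*499/54 = (244 + 11) - 83333/27 = 255 - 83333/27 = -76448/27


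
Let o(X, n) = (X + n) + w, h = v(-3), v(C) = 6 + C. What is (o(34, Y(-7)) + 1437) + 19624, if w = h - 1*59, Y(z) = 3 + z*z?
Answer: 21091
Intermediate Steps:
h = 3 (h = 6 - 3 = 3)
Y(z) = 3 + z²
w = -56 (w = 3 - 1*59 = 3 - 59 = -56)
o(X, n) = -56 + X + n (o(X, n) = (X + n) - 56 = -56 + X + n)
(o(34, Y(-7)) + 1437) + 19624 = ((-56 + 34 + (3 + (-7)²)) + 1437) + 19624 = ((-56 + 34 + (3 + 49)) + 1437) + 19624 = ((-56 + 34 + 52) + 1437) + 19624 = (30 + 1437) + 19624 = 1467 + 19624 = 21091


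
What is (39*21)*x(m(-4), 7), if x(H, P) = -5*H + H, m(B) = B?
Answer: 13104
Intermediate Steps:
x(H, P) = -4*H
(39*21)*x(m(-4), 7) = (39*21)*(-4*(-4)) = 819*16 = 13104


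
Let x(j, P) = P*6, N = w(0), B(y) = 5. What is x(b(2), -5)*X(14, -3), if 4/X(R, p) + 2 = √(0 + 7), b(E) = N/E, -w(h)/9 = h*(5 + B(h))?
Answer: -80 - 40*√7 ≈ -185.83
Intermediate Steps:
w(h) = -90*h (w(h) = -9*h*(5 + 5) = -9*h*10 = -90*h)
N = 0 (N = -90*0 = 0)
b(E) = 0 (b(E) = 0/E = 0)
x(j, P) = 6*P
X(R, p) = 4/(-2 + √7) (X(R, p) = 4/(-2 + √(0 + 7)) = 4/(-2 + √7))
x(b(2), -5)*X(14, -3) = (6*(-5))*(8/3 + 4*√7/3) = -30*(8/3 + 4*√7/3) = -80 - 40*√7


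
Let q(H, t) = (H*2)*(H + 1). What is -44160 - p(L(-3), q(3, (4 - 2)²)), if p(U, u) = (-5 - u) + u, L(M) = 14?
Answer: -44155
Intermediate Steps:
q(H, t) = 2*H*(1 + H) (q(H, t) = (2*H)*(1 + H) = 2*H*(1 + H))
p(U, u) = -5
-44160 - p(L(-3), q(3, (4 - 2)²)) = -44160 - 1*(-5) = -44160 + 5 = -44155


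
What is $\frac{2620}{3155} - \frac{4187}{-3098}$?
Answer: $\frac{4265349}{1954838} \approx 2.1819$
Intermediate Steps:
$\frac{2620}{3155} - \frac{4187}{-3098} = 2620 \cdot \frac{1}{3155} - - \frac{4187}{3098} = \frac{524}{631} + \frac{4187}{3098} = \frac{4265349}{1954838}$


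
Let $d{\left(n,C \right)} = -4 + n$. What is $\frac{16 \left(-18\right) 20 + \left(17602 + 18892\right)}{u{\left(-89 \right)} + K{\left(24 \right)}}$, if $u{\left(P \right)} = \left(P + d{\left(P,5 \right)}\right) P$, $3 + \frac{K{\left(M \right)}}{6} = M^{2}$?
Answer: $\frac{15367}{9818} \approx 1.5652$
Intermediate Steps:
$K{\left(M \right)} = -18 + 6 M^{2}$
$u{\left(P \right)} = P \left(-4 + 2 P\right)$ ($u{\left(P \right)} = \left(P + \left(-4 + P\right)\right) P = \left(-4 + 2 P\right) P = P \left(-4 + 2 P\right)$)
$\frac{16 \left(-18\right) 20 + \left(17602 + 18892\right)}{u{\left(-89 \right)} + K{\left(24 \right)}} = \frac{16 \left(-18\right) 20 + \left(17602 + 18892\right)}{2 \left(-89\right) \left(-2 - 89\right) - \left(18 - 6 \cdot 24^{2}\right)} = \frac{\left(-288\right) 20 + 36494}{2 \left(-89\right) \left(-91\right) + \left(-18 + 6 \cdot 576\right)} = \frac{-5760 + 36494}{16198 + \left(-18 + 3456\right)} = \frac{30734}{16198 + 3438} = \frac{30734}{19636} = 30734 \cdot \frac{1}{19636} = \frac{15367}{9818}$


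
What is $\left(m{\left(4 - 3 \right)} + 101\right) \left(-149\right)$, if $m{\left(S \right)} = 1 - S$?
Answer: $-15049$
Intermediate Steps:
$\left(m{\left(4 - 3 \right)} + 101\right) \left(-149\right) = \left(\left(1 - \left(4 - 3\right)\right) + 101\right) \left(-149\right) = \left(\left(1 - 1\right) + 101\right) \left(-149\right) = \left(0 + 101\right) \left(-149\right) = 101 \left(-149\right) = -15049$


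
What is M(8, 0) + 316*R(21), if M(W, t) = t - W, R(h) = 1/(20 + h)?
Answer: -12/41 ≈ -0.29268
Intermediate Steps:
M(8, 0) + 316*R(21) = (0 - 1*8) + 316/(20 + 21) = (0 - 8) + 316/41 = -8 + 316*(1/41) = -8 + 316/41 = -12/41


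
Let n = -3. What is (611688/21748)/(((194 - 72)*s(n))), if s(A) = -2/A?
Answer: 229383/663314 ≈ 0.34581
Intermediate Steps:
(611688/21748)/(((194 - 72)*s(n))) = (611688/21748)/(((194 - 72)*(-2/(-3)))) = (611688*(1/21748))/((122*(-2*(-⅓)))) = 152922/(5437*((122*(⅔)))) = 152922/(5437*(244/3)) = (152922/5437)*(3/244) = 229383/663314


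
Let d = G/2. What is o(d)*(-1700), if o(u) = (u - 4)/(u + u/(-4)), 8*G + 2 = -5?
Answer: -482800/21 ≈ -22990.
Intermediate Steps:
G = -7/8 (G = -¼ + (⅛)*(-5) = -¼ - 5/8 = -7/8 ≈ -0.87500)
d = -7/16 (d = -7/8/2 = -7/8*½ = -7/16 ≈ -0.43750)
o(u) = 4*(-4 + u)/(3*u) (o(u) = (-4 + u)/(u + u*(-¼)) = (-4 + u)/(u - u/4) = (-4 + u)/((3*u/4)) = (-4 + u)*(4/(3*u)) = 4*(-4 + u)/(3*u))
o(d)*(-1700) = (4*(-4 - 7/16)/(3*(-7/16)))*(-1700) = ((4/3)*(-16/7)*(-71/16))*(-1700) = (284/21)*(-1700) = -482800/21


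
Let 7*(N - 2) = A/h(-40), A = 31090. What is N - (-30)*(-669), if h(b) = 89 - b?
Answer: -18090314/903 ≈ -20034.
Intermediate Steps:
N = 32896/903 (N = 2 + (31090/(89 - 1*(-40)))/7 = 2 + (31090/(89 + 40))/7 = 2 + (31090/129)/7 = 2 + (31090*(1/129))/7 = 2 + (1/7)*(31090/129) = 2 + 31090/903 = 32896/903 ≈ 36.430)
N - (-30)*(-669) = 32896/903 - (-30)*(-669) = 32896/903 - 1*20070 = 32896/903 - 20070 = -18090314/903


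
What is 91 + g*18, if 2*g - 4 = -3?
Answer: 100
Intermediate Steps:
g = ½ (g = 2 + (½)*(-3) = 2 - 3/2 = ½ ≈ 0.50000)
91 + g*18 = 91 + (½)*18 = 91 + 9 = 100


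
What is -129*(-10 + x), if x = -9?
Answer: 2451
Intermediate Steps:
-129*(-10 + x) = -129*(-10 - 9) = -129*(-19) = 2451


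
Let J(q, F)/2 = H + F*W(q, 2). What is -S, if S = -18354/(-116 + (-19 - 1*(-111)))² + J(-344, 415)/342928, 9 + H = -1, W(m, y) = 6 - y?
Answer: 65543747/2057568 ≈ 31.855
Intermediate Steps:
H = -10 (H = -9 - 1 = -10)
J(q, F) = -20 + 8*F (J(q, F) = 2*(-10 + F*(6 - 1*2)) = 2*(-10 + F*(6 - 2)) = 2*(-10 + F*4) = 2*(-10 + 4*F) = -20 + 8*F)
S = -65543747/2057568 (S = -18354/(-116 + (-19 - 1*(-111)))² + (-20 + 8*415)/342928 = -18354/(-116 + (-19 + 111))² + (-20 + 3320)*(1/342928) = -18354/(-116 + 92)² + 3300*(1/342928) = -18354/((-24)²) + 825/85732 = -18354/576 + 825/85732 = -18354*1/576 + 825/85732 = -3059/96 + 825/85732 = -65543747/2057568 ≈ -31.855)
-S = -1*(-65543747/2057568) = 65543747/2057568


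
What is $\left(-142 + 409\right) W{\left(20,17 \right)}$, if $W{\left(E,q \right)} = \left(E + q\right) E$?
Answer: $197580$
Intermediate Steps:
$W{\left(E,q \right)} = E \left(E + q\right)$
$\left(-142 + 409\right) W{\left(20,17 \right)} = \left(-142 + 409\right) 20 \left(20 + 17\right) = 267 \cdot 20 \cdot 37 = 267 \cdot 740 = 197580$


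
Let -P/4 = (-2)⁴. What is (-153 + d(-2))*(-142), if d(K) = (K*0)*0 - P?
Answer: 12638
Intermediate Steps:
P = -64 (P = -4*(-2)⁴ = -4*16 = -64)
d(K) = 64 (d(K) = (K*0)*0 - 1*(-64) = 0*0 + 64 = 0 + 64 = 64)
(-153 + d(-2))*(-142) = (-153 + 64)*(-142) = -89*(-142) = 12638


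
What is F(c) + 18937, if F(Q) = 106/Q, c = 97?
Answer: 1836995/97 ≈ 18938.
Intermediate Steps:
F(c) + 18937 = 106/97 + 18937 = 1836995/97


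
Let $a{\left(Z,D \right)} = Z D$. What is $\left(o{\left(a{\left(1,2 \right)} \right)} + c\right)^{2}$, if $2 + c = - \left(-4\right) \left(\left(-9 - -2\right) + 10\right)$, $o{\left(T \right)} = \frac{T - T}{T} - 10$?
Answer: $0$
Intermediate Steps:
$a{\left(Z,D \right)} = D Z$
$o{\left(T \right)} = -10$ ($o{\left(T \right)} = \frac{0}{T} - 10 = 0 - 10 = -10$)
$c = 10$ ($c = -2 - - 4 \left(\left(-9 - -2\right) + 10\right) = -2 - - 4 \left(\left(-9 + 2\right) + 10\right) = -2 - - 4 \left(-7 + 10\right) = -2 - \left(-4\right) 3 = -2 - -12 = -2 + 12 = 10$)
$\left(o{\left(a{\left(1,2 \right)} \right)} + c\right)^{2} = \left(-10 + 10\right)^{2} = 0^{2} = 0$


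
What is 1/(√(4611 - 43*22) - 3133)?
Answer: -3133/9812024 - √3665/9812024 ≈ -0.00032547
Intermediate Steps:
1/(√(4611 - 43*22) - 3133) = 1/(√(4611 - 946) - 3133) = 1/(√3665 - 3133) = 1/(-3133 + √3665)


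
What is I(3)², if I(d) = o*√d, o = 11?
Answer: 363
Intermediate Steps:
I(d) = 11*√d
I(3)² = (11*√3)² = 363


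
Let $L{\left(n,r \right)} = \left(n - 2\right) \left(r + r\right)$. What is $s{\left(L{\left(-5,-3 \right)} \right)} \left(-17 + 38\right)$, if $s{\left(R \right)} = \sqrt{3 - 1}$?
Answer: $21 \sqrt{2} \approx 29.698$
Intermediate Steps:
$L{\left(n,r \right)} = 2 r \left(-2 + n\right)$ ($L{\left(n,r \right)} = \left(-2 + n\right) 2 r = 2 r \left(-2 + n\right)$)
$s{\left(R \right)} = \sqrt{2}$
$s{\left(L{\left(-5,-3 \right)} \right)} \left(-17 + 38\right) = \sqrt{2} \left(-17 + 38\right) = \sqrt{2} \cdot 21 = 21 \sqrt{2}$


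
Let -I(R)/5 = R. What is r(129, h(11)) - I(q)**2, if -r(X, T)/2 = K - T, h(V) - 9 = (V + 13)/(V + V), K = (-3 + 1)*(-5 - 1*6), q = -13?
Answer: -46737/11 ≈ -4248.8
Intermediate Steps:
I(R) = -5*R
K = 22 (K = -2*(-5 - 6) = -2*(-11) = 22)
h(V) = 9 + (13 + V)/(2*V) (h(V) = 9 + (V + 13)/(V + V) = 9 + (13 + V)/((2*V)) = 9 + (13 + V)*(1/(2*V)) = 9 + (13 + V)/(2*V))
r(X, T) = -44 + 2*T (r(X, T) = -2*(22 - T) = -44 + 2*T)
r(129, h(11)) - I(q)**2 = (-44 + 2*((1/2)*(13 + 19*11)/11)) - (-5*(-13))**2 = (-44 + 2*((1/2)*(1/11)*(13 + 209))) - 1*65**2 = (-44 + 2*((1/2)*(1/11)*222)) - 1*4225 = (-44 + 2*(111/11)) - 4225 = (-44 + 222/11) - 4225 = -262/11 - 4225 = -46737/11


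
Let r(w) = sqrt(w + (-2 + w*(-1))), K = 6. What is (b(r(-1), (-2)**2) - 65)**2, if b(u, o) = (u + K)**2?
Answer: 673 - 744*I*sqrt(2) ≈ 673.0 - 1052.2*I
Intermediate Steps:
r(w) = I*sqrt(2) (r(w) = sqrt(w + (-2 - w)) = sqrt(-2) = I*sqrt(2))
b(u, o) = (6 + u)**2 (b(u, o) = (u + 6)**2 = (6 + u)**2)
(b(r(-1), (-2)**2) - 65)**2 = ((6 + I*sqrt(2))**2 - 65)**2 = (-65 + (6 + I*sqrt(2))**2)**2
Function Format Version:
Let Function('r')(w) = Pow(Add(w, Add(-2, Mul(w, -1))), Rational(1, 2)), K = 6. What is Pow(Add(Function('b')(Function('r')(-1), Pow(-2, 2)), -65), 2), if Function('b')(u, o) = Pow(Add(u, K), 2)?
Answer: Add(673, Mul(-744, I, Pow(2, Rational(1, 2)))) ≈ Add(673.00, Mul(-1052.2, I))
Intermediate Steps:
Function('r')(w) = Mul(I, Pow(2, Rational(1, 2))) (Function('r')(w) = Pow(Add(w, Add(-2, Mul(-1, w))), Rational(1, 2)) = Pow(-2, Rational(1, 2)) = Mul(I, Pow(2, Rational(1, 2))))
Function('b')(u, o) = Pow(Add(6, u), 2) (Function('b')(u, o) = Pow(Add(u, 6), 2) = Pow(Add(6, u), 2))
Pow(Add(Function('b')(Function('r')(-1), Pow(-2, 2)), -65), 2) = Pow(Add(Pow(Add(6, Mul(I, Pow(2, Rational(1, 2)))), 2), -65), 2) = Pow(Add(-65, Pow(Add(6, Mul(I, Pow(2, Rational(1, 2)))), 2)), 2)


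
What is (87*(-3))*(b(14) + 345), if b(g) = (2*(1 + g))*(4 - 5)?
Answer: -82215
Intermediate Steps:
b(g) = -2 - 2*g (b(g) = (2 + 2*g)*(-1) = -2 - 2*g)
(87*(-3))*(b(14) + 345) = (87*(-3))*((-2 - 2*14) + 345) = -261*((-2 - 28) + 345) = -261*(-30 + 345) = -261*315 = -82215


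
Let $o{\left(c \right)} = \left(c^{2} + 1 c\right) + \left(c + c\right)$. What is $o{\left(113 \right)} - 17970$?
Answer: $-4862$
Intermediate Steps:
$o{\left(c \right)} = c^{2} + 3 c$ ($o{\left(c \right)} = \left(c^{2} + c\right) + 2 c = \left(c + c^{2}\right) + 2 c = c^{2} + 3 c$)
$o{\left(113 \right)} - 17970 = 113 \left(3 + 113\right) - 17970 = 113 \cdot 116 - 17970 = 13108 - 17970 = -4862$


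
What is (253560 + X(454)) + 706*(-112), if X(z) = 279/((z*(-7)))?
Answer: 554522585/3178 ≈ 1.7449e+5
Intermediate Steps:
X(z) = -279/(7*z) (X(z) = 279/((-7*z)) = 279*(-1/(7*z)) = -279/(7*z))
(253560 + X(454)) + 706*(-112) = (253560 - 279/7/454) + 706*(-112) = (253560 - 279/7*1/454) - 79072 = (253560 - 279/3178) - 79072 = 805813401/3178 - 79072 = 554522585/3178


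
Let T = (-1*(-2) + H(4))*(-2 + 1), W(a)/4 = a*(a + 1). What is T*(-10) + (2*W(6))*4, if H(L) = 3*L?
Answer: 1484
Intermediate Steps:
W(a) = 4*a*(1 + a) (W(a) = 4*(a*(a + 1)) = 4*(a*(1 + a)) = 4*a*(1 + a))
T = -14 (T = (-1*(-2) + 3*4)*(-2 + 1) = (2 + 12)*(-1) = 14*(-1) = -14)
T*(-10) + (2*W(6))*4 = -14*(-10) + (2*(4*6*(1 + 6)))*4 = 140 + (2*(4*6*7))*4 = 140 + (2*168)*4 = 140 + 336*4 = 140 + 1344 = 1484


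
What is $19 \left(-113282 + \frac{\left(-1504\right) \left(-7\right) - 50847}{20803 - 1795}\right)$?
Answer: $- \frac{40912786925}{19008} \approx -2.1524 \cdot 10^{6}$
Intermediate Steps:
$19 \left(-113282 + \frac{\left(-1504\right) \left(-7\right) - 50847}{20803 - 1795}\right) = 19 \left(-113282 + \frac{10528 - 50847}{19008}\right) = 19 \left(-113282 - \frac{40319}{19008}\right) = 19 \left(- \frac{2153304575}{19008}\right) = - \frac{40912786925}{19008}$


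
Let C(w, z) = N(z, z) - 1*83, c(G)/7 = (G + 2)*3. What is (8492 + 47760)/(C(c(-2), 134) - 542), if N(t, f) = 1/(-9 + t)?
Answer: -1757875/19531 ≈ -90.004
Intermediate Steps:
c(G) = 42 + 21*G (c(G) = 7*((G + 2)*3) = 7*((2 + G)*3) = 7*(6 + 3*G) = 42 + 21*G)
C(w, z) = -83 + 1/(-9 + z) (C(w, z) = 1/(-9 + z) - 1*83 = 1/(-9 + z) - 83 = -83 + 1/(-9 + z))
(8492 + 47760)/(C(c(-2), 134) - 542) = (8492 + 47760)/((748 - 83*134)/(-9 + 134) - 542) = 56252/((748 - 11122)/125 - 542) = 56252/((1/125)*(-10374) - 542) = 56252/(-10374/125 - 542) = 56252/(-78124/125) = 56252*(-125/78124) = -1757875/19531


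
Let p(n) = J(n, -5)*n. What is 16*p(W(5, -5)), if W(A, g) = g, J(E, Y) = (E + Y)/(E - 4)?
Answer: -800/9 ≈ -88.889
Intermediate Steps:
J(E, Y) = (E + Y)/(-4 + E)
p(n) = n*(-5 + n)/(-4 + n) (p(n) = ((n - 5)/(-4 + n))*n = ((-5 + n)/(-4 + n))*n = n*(-5 + n)/(-4 + n))
16*p(W(5, -5)) = 16*(-5*(-5 - 5)/(-4 - 5)) = 16*(-5*(-10)/(-9)) = 16*(-5*(-⅑)*(-10)) = 16*(-50/9) = -800/9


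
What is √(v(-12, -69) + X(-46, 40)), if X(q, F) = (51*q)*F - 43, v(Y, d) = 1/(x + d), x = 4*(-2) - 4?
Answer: 2*I*√1901131/9 ≈ 306.4*I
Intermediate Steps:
x = -12 (x = -8 - 4 = -12)
v(Y, d) = 1/(-12 + d)
X(q, F) = -43 + 51*F*q (X(q, F) = 51*F*q - 43 = -43 + 51*F*q)
√(v(-12, -69) + X(-46, 40)) = √(1/(-12 - 69) + (-43 + 51*40*(-46))) = √(1/(-81) + (-43 - 93840)) = √(-1/81 - 93883) = √(-7604524/81) = 2*I*√1901131/9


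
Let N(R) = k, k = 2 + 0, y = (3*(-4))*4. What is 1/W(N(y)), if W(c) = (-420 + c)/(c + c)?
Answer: -2/209 ≈ -0.0095694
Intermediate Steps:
y = -48 (y = -12*4 = -48)
k = 2
N(R) = 2
W(c) = (-420 + c)/(2*c) (W(c) = (-420 + c)/((2*c)) = (-420 + c)*(1/(2*c)) = (-420 + c)/(2*c))
1/W(N(y)) = 1/((½)*(-420 + 2)/2) = 1/((½)*(½)*(-418)) = 1/(-209/2) = -2/209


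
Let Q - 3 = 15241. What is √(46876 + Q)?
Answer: 2*√15530 ≈ 249.24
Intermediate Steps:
Q = 15244 (Q = 3 + 15241 = 15244)
√(46876 + Q) = √(46876 + 15244) = √62120 = 2*√15530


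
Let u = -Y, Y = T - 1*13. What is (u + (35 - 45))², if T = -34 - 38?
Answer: 5625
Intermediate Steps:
T = -72
Y = -85 (Y = -72 - 1*13 = -72 - 13 = -85)
u = 85 (u = -1*(-85) = 85)
(u + (35 - 45))² = (85 + (35 - 45))² = (85 - 10)² = 75² = 5625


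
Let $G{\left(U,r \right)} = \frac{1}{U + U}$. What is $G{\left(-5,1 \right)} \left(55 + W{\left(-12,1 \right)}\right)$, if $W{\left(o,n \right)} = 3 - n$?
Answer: $- \frac{57}{10} \approx -5.7$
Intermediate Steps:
$G{\left(U,r \right)} = \frac{1}{2 U}$
$G{\left(-5,1 \right)} \left(55 + W{\left(-12,1 \right)}\right) = \frac{1}{2 \left(-5\right)} \left(55 + \left(3 - 1\right)\right) = \frac{1}{2} \left(- \frac{1}{5}\right) \left(55 + \left(3 - 1\right)\right) = - \frac{55 + 2}{10} = \left(- \frac{1}{10}\right) 57 = - \frac{57}{10}$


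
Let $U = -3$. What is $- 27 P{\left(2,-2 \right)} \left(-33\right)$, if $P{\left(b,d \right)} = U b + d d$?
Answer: $-1782$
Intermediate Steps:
$P{\left(b,d \right)} = d^{2} - 3 b$ ($P{\left(b,d \right)} = - 3 b + d d = - 3 b + d^{2} = d^{2} - 3 b$)
$- 27 P{\left(2,-2 \right)} \left(-33\right) = - 27 \left(\left(-2\right)^{2} - 6\right) \left(-33\right) = - 27 \left(4 - 6\right) \left(-33\right) = \left(-27\right) \left(-2\right) \left(-33\right) = 54 \left(-33\right) = -1782$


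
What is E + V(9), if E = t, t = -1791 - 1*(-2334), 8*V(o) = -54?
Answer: 2145/4 ≈ 536.25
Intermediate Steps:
V(o) = -27/4 (V(o) = (⅛)*(-54) = -27/4)
t = 543 (t = -1791 + 2334 = 543)
E = 543
E + V(9) = 543 - 27/4 = 2145/4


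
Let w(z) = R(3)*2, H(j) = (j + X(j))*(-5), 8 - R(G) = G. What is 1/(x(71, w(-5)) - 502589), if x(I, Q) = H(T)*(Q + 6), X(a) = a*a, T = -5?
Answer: -1/504189 ≈ -1.9834e-6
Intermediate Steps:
R(G) = 8 - G
X(a) = a²
H(j) = -5*j - 5*j² (H(j) = (j + j²)*(-5) = -5*j - 5*j²)
w(z) = 10 (w(z) = (8 - 1*3)*2 = (8 - 3)*2 = 5*2 = 10)
x(I, Q) = -600 - 100*Q (x(I, Q) = (5*(-5)*(-1 - 1*(-5)))*(Q + 6) = (5*(-5)*(-1 + 5))*(6 + Q) = (5*(-5)*4)*(6 + Q) = -100*(6 + Q) = -600 - 100*Q)
1/(x(71, w(-5)) - 502589) = 1/((-600 - 100*10) - 502589) = 1/((-600 - 1000) - 502589) = 1/(-1600 - 502589) = 1/(-504189) = -1/504189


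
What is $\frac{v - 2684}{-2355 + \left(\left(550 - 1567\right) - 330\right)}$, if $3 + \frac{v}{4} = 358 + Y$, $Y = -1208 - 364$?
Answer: $\frac{3776}{1851} \approx 2.04$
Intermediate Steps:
$Y = -1572$ ($Y = -1208 - 364 = -1572$)
$v = -4868$ ($v = -12 + 4 \left(358 - 1572\right) = -12 + 4 \left(-1214\right) = -12 - 4856 = -4868$)
$\frac{v - 2684}{-2355 + \left(\left(550 - 1567\right) - 330\right)} = \frac{-4868 - 2684}{-2355 + \left(\left(550 - 1567\right) - 330\right)} = - \frac{7552}{-2355 - 1347} = - \frac{7552}{-3702} = \left(-7552\right) \left(- \frac{1}{3702}\right) = \frac{3776}{1851}$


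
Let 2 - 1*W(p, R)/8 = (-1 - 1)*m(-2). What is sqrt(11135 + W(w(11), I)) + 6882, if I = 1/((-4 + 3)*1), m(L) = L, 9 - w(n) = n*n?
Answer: 6882 + sqrt(11119) ≈ 6987.4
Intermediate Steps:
w(n) = 9 - n**2 (w(n) = 9 - n*n = 9 - n**2)
I = -1 (I = 1/(-1*1) = 1/(-1) = -1)
W(p, R) = -16 (W(p, R) = 16 - 8*(-1 - 1)*(-2) = 16 - (-16)*(-2) = 16 - 8*4 = 16 - 32 = -16)
sqrt(11135 + W(w(11), I)) + 6882 = sqrt(11135 - 16) + 6882 = sqrt(11119) + 6882 = 6882 + sqrt(11119)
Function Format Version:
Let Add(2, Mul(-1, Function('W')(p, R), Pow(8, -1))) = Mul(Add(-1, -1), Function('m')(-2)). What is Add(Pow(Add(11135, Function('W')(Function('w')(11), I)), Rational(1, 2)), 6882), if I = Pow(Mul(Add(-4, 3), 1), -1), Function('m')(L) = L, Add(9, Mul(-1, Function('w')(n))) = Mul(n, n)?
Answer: Add(6882, Pow(11119, Rational(1, 2))) ≈ 6987.4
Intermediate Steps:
Function('w')(n) = Add(9, Mul(-1, Pow(n, 2))) (Function('w')(n) = Add(9, Mul(-1, Mul(n, n))) = Add(9, Mul(-1, Pow(n, 2))))
I = -1 (I = Pow(Mul(-1, 1), -1) = Pow(-1, -1) = -1)
Function('W')(p, R) = -16 (Function('W')(p, R) = Add(16, Mul(-8, Mul(Add(-1, -1), -2))) = Add(16, Mul(-8, Mul(-2, -2))) = Add(16, Mul(-8, 4)) = Add(16, -32) = -16)
Add(Pow(Add(11135, Function('W')(Function('w')(11), I)), Rational(1, 2)), 6882) = Add(Pow(Add(11135, -16), Rational(1, 2)), 6882) = Add(Pow(11119, Rational(1, 2)), 6882) = Add(6882, Pow(11119, Rational(1, 2)))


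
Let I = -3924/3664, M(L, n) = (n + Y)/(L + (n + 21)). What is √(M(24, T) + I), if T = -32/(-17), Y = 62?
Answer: √38860485447/365026 ≈ 0.54005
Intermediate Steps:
T = 32/17 (T = -32*(-1/17) = 32/17 ≈ 1.8824)
M(L, n) = (62 + n)/(21 + L + n) (M(L, n) = (n + 62)/(L + (n + 21)) = (62 + n)/(L + (21 + n)) = (62 + n)/(21 + L + n))
I = -981/916 (I = -3924*1/3664 = -981/916 ≈ -1.0710)
√(M(24, T) + I) = √((62 + 32/17)/(21 + 24 + 32/17) - 981/916) = √((1086/17)/(797/17) - 981/916) = √((17/797)*(1086/17) - 981/916) = √(1086/797 - 981/916) = √(212919/730052) = √38860485447/365026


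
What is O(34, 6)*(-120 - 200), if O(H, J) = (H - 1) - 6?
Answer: -8640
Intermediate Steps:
O(H, J) = -7 + H (O(H, J) = (-1 + H) - 6 = -7 + H)
O(34, 6)*(-120 - 200) = (-7 + 34)*(-120 - 200) = 27*(-320) = -8640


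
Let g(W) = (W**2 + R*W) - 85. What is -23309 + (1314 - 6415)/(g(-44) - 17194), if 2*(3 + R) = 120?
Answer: -416083858/17851 ≈ -23309.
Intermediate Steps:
R = 57 (R = -3 + (1/2)*120 = -3 + 60 = 57)
g(W) = -85 + W**2 + 57*W (g(W) = (W**2 + 57*W) - 85 = -85 + W**2 + 57*W)
-23309 + (1314 - 6415)/(g(-44) - 17194) = -23309 + (1314 - 6415)/((-85 + (-44)**2 + 57*(-44)) - 17194) = -23309 - 5101/((-85 + 1936 - 2508) - 17194) = -23309 - 5101/(-657 - 17194) = -23309 - 5101/(-17851) = -23309 - 5101*(-1/17851) = -23309 + 5101/17851 = -416083858/17851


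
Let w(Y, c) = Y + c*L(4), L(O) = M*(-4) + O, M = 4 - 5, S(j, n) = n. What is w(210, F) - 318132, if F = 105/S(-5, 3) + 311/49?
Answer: -15561970/49 ≈ -3.1759e+5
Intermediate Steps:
M = -1
F = 2026/49 (F = 105/3 + 311/49 = 105*(⅓) + 311*(1/49) = 35 + 311/49 = 2026/49 ≈ 41.347)
L(O) = 4 + O (L(O) = -1*(-4) + O = 4 + O)
w(Y, c) = Y + 8*c (w(Y, c) = Y + c*(4 + 4) = Y + c*8 = Y + 8*c)
w(210, F) - 318132 = (210 + 8*(2026/49)) - 318132 = (210 + 16208/49) - 318132 = 26498/49 - 318132 = -15561970/49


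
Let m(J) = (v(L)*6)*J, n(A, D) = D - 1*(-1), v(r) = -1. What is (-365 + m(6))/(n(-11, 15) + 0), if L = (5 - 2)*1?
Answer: -401/16 ≈ -25.063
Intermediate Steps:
L = 3 (L = 3*1 = 3)
n(A, D) = 1 + D (n(A, D) = D + 1 = 1 + D)
m(J) = -6*J (m(J) = (-1*6)*J = -6*J)
(-365 + m(6))/(n(-11, 15) + 0) = (-365 - 6*6)/((1 + 15) + 0) = (-365 - 36)/(16 + 0) = -401/16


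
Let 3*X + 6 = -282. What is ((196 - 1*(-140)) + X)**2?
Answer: 57600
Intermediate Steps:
X = -96 (X = -2 + (1/3)*(-282) = -2 - 94 = -96)
((196 - 1*(-140)) + X)**2 = ((196 - 1*(-140)) - 96)**2 = ((196 + 140) - 96)**2 = (336 - 96)**2 = 240**2 = 57600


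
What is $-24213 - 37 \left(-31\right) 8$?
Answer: $-15037$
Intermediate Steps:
$-24213 - 37 \left(-31\right) 8 = -24213 - \left(-1147\right) 8 = -24213 - -9176 = -24213 + 9176 = -15037$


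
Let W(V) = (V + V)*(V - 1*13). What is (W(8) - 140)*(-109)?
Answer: 23980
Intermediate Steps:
W(V) = 2*V*(-13 + V) (W(V) = (2*V)*(V - 13) = (2*V)*(-13 + V) = 2*V*(-13 + V))
(W(8) - 140)*(-109) = (2*8*(-13 + 8) - 140)*(-109) = (2*8*(-5) - 140)*(-109) = (-80 - 140)*(-109) = -220*(-109) = 23980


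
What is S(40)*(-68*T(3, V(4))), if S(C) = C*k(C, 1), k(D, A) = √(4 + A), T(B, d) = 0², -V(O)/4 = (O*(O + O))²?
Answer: 0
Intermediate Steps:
V(O) = -16*O⁴ (V(O) = -4*O²*(O + O)² = -4*4*O⁴ = -16*O⁴)
T(B, d) = 0
S(C) = C*√5 (S(C) = C*√(4 + 1) = C*√5)
S(40)*(-68*T(3, V(4))) = (40*√5)*(-68*0) = (40*√5)*0 = 0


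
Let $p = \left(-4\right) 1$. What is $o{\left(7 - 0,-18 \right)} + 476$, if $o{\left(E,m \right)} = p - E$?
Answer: $465$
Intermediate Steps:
$p = -4$
$o{\left(E,m \right)} = -4 - E$
$o{\left(7 - 0,-18 \right)} + 476 = \left(-4 - \left(7 - 0\right)\right) + 476 = \left(-4 - \left(7 + 0\right)\right) + 476 = \left(-4 - 7\right) + 476 = -11 + 476 = 465$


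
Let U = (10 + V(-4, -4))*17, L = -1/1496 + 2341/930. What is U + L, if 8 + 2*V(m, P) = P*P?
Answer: 167312923/695640 ≈ 240.52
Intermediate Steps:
V(m, P) = -4 + P**2/2 (V(m, P) = -4 + (P*P)/2 = -4 + P**2/2)
L = 1750603/695640 (L = -1*1/1496 + 2341*(1/930) = -1/1496 + 2341/930 = 1750603/695640 ≈ 2.5165)
U = 238 (U = (10 + (-4 + (1/2)*(-4)**2))*17 = (10 + (-4 + (1/2)*16))*17 = (10 + (-4 + 8))*17 = (10 + 4)*17 = 14*17 = 238)
U + L = 238 + 1750603/695640 = 167312923/695640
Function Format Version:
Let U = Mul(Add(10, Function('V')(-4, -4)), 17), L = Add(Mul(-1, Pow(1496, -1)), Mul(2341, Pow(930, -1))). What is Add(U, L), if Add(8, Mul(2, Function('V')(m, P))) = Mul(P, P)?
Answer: Rational(167312923, 695640) ≈ 240.52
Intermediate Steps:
Function('V')(m, P) = Add(-4, Mul(Rational(1, 2), Pow(P, 2))) (Function('V')(m, P) = Add(-4, Mul(Rational(1, 2), Mul(P, P))) = Add(-4, Mul(Rational(1, 2), Pow(P, 2))))
L = Rational(1750603, 695640) (L = Add(Mul(-1, Rational(1, 1496)), Mul(2341, Rational(1, 930))) = Add(Rational(-1, 1496), Rational(2341, 930)) = Rational(1750603, 695640) ≈ 2.5165)
U = 238 (U = Mul(Add(10, Add(-4, Mul(Rational(1, 2), Pow(-4, 2)))), 17) = Mul(Add(10, Add(-4, Mul(Rational(1, 2), 16))), 17) = Mul(Add(10, Add(-4, 8)), 17) = Mul(Add(10, 4), 17) = Mul(14, 17) = 238)
Add(U, L) = Add(238, Rational(1750603, 695640)) = Rational(167312923, 695640)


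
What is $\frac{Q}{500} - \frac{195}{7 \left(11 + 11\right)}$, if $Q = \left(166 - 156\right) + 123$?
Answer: $- \frac{38509}{38500} \approx -1.0002$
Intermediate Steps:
$Q = 133$ ($Q = 10 + 123 = 133$)
$\frac{Q}{500} - \frac{195}{7 \left(11 + 11\right)} = \frac{133}{500} - \frac{195}{7 \left(11 + 11\right)} = 133 \cdot \frac{1}{500} - \frac{195}{7 \cdot 22} = \frac{133}{500} - \frac{195}{154} = - \frac{38509}{38500}$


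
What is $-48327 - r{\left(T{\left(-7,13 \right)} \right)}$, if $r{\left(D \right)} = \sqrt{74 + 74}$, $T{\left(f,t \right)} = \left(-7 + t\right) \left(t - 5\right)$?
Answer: $-48327 - 2 \sqrt{37} \approx -48339.0$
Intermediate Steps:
$T{\left(f,t \right)} = \left(-7 + t\right) \left(-5 + t\right)$
$r{\left(D \right)} = 2 \sqrt{37}$ ($r{\left(D \right)} = \sqrt{148} = 2 \sqrt{37}$)
$-48327 - r{\left(T{\left(-7,13 \right)} \right)} = -48327 - 2 \sqrt{37}$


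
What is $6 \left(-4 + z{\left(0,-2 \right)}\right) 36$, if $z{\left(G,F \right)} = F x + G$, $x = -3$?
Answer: $432$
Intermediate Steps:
$z{\left(G,F \right)} = G - 3 F$ ($z{\left(G,F \right)} = F \left(-3\right) + G = - 3 F + G = G - 3 F$)
$6 \left(-4 + z{\left(0,-2 \right)}\right) 36 = 6 \left(-4 + \left(0 - -6\right)\right) 36 = 6 \left(-4 + \left(0 + 6\right)\right) 36 = 6 \left(-4 + 6\right) 36 = 6 \cdot 2 \cdot 36 = 12 \cdot 36 = 432$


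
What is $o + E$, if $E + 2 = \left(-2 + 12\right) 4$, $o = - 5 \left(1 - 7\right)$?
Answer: $68$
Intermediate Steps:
$o = 30$ ($o = \left(-5\right) \left(-6\right) = 30$)
$E = 38$ ($E = -2 + \left(-2 + 12\right) 4 = -2 + 10 \cdot 4 = -2 + 40 = 38$)
$o + E = 30 + 38 = 68$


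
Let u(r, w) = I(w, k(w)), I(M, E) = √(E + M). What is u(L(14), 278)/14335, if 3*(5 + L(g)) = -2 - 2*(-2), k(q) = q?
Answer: 2*√139/14335 ≈ 0.0016449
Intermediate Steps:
L(g) = -13/3 (L(g) = -5 + (-2 - 2*(-2))/3 = -5 + (-2 + 4)/3 = -5 + (⅓)*2 = -5 + ⅔ = -13/3)
u(r, w) = √2*√w (u(r, w) = √(w + w) = √(2*w) = √2*√w)
u(L(14), 278)/14335 = (√2*√278)/14335 = (2*√139)*(1/14335) = 2*√139/14335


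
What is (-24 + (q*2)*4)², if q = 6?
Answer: 576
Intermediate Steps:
(-24 + (q*2)*4)² = (-24 + (6*2)*4)² = (-24 + 12*4)² = (-24 + 48)² = 24² = 576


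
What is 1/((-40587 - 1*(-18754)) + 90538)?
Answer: 1/68705 ≈ 1.4555e-5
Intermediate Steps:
1/((-40587 - 1*(-18754)) + 90538) = 1/((-40587 + 18754) + 90538) = 1/(-21833 + 90538) = 1/68705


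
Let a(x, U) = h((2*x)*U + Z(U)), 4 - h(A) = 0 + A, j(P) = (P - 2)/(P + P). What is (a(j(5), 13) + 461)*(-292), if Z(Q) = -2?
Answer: -670432/5 ≈ -1.3409e+5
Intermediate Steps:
j(P) = (-2 + P)/(2*P) (j(P) = (-2 + P)/((2*P)) = (-2 + P)*(1/(2*P)) = (-2 + P)/(2*P))
h(A) = 4 - A (h(A) = 4 - (0 + A) = 4 - A)
a(x, U) = 6 - 2*U*x (a(x, U) = 4 - ((2*x)*U - 2) = 4 - (2*U*x - 2) = 4 - (-2 + 2*U*x) = 4 + (2 - 2*U*x) = 6 - 2*U*x)
(a(j(5), 13) + 461)*(-292) = ((6 - 2*13*(1/2)*(-2 + 5)/5) + 461)*(-292) = ((6 - 2*13*(1/2)*(1/5)*3) + 461)*(-292) = ((6 - 2*13*3/10) + 461)*(-292) = ((6 - 39/5) + 461)*(-292) = (-9/5 + 461)*(-292) = (2296/5)*(-292) = -670432/5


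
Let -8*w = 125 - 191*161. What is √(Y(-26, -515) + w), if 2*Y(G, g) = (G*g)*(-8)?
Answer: 93*I*√23/2 ≈ 223.01*I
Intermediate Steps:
Y(G, g) = -4*G*g (Y(G, g) = ((G*g)*(-8))/2 = (-8*G*g)/2 = -4*G*g)
w = 15313/4 (w = -(125 - 191*161)/8 = -(125 - 30751)/8 = -⅛*(-30626) = 15313/4 ≈ 3828.3)
√(Y(-26, -515) + w) = √(-4*(-26)*(-515) + 15313/4) = √(-53560 + 15313/4) = √(-198927/4) = 93*I*√23/2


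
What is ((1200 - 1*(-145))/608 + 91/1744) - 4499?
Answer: -298007665/66272 ≈ -4496.7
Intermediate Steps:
((1200 - 1*(-145))/608 + 91/1744) - 4499 = ((1200 + 145)*(1/608) + 91*(1/1744)) - 4499 = (1345*(1/608) + 91/1744) - 4499 = (1345/608 + 91/1744) - 4499 = 150063/66272 - 4499 = -298007665/66272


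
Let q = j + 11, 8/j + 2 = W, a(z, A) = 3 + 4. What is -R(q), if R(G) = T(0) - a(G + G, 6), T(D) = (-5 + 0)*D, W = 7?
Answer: 7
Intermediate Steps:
a(z, A) = 7
j = 8/5 (j = 8/(-2 + 7) = 8/5 ≈ 1.6000)
T(D) = -5*D
q = 63/5 (q = 8/5 + 11 = 63/5 ≈ 12.600)
R(G) = -7 (R(G) = -5*0 - 1*7 = 0 - 7 = -7)
-R(q) = -1*(-7) = 7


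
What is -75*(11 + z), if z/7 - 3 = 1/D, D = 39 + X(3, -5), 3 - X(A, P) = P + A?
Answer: -106125/44 ≈ -2411.9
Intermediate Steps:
X(A, P) = 3 - A - P (X(A, P) = 3 - (P + A) = 3 - (A + P) = 3 + (-A - P) = 3 - A - P)
D = 44 (D = 39 + (3 - 1*3 - 1*(-5)) = 39 + (3 - 3 + 5) = 39 + 5 = 44)
z = 931/44 (z = 21 + 7/44 = 931/44 ≈ 21.159)
-75*(11 + z) = -75*(11 + 931/44) = -75*1415/44 = -106125/44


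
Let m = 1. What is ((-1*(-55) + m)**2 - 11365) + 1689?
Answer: -6540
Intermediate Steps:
((-1*(-55) + m)**2 - 11365) + 1689 = ((-1*(-55) + 1)**2 - 11365) + 1689 = ((55 + 1)**2 - 11365) + 1689 = (56**2 - 11365) + 1689 = (3136 - 11365) + 1689 = -8229 + 1689 = -6540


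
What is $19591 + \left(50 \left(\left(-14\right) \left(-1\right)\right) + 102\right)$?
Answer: $20393$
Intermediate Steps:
$19591 + \left(50 \left(\left(-14\right) \left(-1\right)\right) + 102\right) = 19591 + \left(50 \cdot 14 + 102\right) = 19591 + \left(700 + 102\right) = 19591 + 802 = 20393$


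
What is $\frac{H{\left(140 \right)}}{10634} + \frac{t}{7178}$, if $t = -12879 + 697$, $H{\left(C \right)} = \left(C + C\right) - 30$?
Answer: $- \frac{31937222}{19082713} \approx -1.6736$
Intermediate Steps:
$H{\left(C \right)} = -30 + 2 C$ ($H{\left(C \right)} = 2 C - 30 = -30 + 2 C$)
$t = -12182$
$\frac{H{\left(140 \right)}}{10634} + \frac{t}{7178} = \frac{-30 + 2 \cdot 140}{10634} - \frac{12182}{7178} = \left(-30 + 280\right) \frac{1}{10634} - \frac{6091}{3589} = 250 \cdot \frac{1}{10634} - \frac{6091}{3589} = \frac{125}{5317} - \frac{6091}{3589} = - \frac{31937222}{19082713}$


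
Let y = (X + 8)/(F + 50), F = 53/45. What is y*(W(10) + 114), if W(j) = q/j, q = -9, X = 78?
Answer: 437697/2303 ≈ 190.06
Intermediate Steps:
F = 53/45 (F = 53*(1/45) = 53/45 ≈ 1.1778)
W(j) = -9/j
y = 3870/2303 (y = (78 + 8)/(53/45 + 50) = 86/(2303/45) = 86*(45/2303) = 3870/2303 ≈ 1.6804)
y*(W(10) + 114) = 3870*(-9/10 + 114)/2303 = (3870/2303)*(1131/10) = 437697/2303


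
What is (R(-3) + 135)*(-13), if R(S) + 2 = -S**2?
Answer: -1612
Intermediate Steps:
R(S) = -2 - S**2
(R(-3) + 135)*(-13) = ((-2 - 1*(-3)**2) + 135)*(-13) = ((-2 - 1*9) + 135)*(-13) = ((-2 - 9) + 135)*(-13) = (-11 + 135)*(-13) = 124*(-13) = -1612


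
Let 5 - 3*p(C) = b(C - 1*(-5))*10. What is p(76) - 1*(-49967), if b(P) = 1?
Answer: 149896/3 ≈ 49965.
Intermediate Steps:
p(C) = -5/3 (p(C) = 5/3 - 10/3 = -5/3)
p(76) - 1*(-49967) = -5/3 - 1*(-49967) = -5/3 + 49967 = 149896/3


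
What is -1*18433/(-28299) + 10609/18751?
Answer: 645861274/530634549 ≈ 1.2171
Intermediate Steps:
-1*18433/(-28299) + 10609/18751 = -18433*(-1/28299) + 10609*(1/18751) = 18433/28299 + 10609/18751 = 645861274/530634549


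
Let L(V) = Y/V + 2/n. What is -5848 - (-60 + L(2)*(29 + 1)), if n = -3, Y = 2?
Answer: -5798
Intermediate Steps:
L(V) = -2/3 + 2/V (L(V) = 2/V + 2/(-3) = 2/V + 2*(-1/3) = 2/V - 2/3 = -2/3 + 2/V)
-5848 - (-60 + L(2)*(29 + 1)) = -5848 - (-60 + (-2/3 + 2/2)*(29 + 1)) = -5848 - (-60 + (-2/3 + 2*(1/2))*30) = -5848 - (-60 + (-2/3 + 1)*30) = -5848 - (-60 + (1/3)*30) = -5848 - (-60 + 10) = -5848 - 1*(-50) = -5848 + 50 = -5798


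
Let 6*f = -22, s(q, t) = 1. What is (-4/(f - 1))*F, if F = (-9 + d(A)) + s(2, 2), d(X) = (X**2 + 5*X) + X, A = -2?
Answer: -96/7 ≈ -13.714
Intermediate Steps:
f = -11/3 (f = (1/6)*(-22) = -11/3 ≈ -3.6667)
d(X) = X**2 + 6*X
F = -16 (F = (-9 - 2*(6 - 2)) + 1 = (-9 - 2*4) + 1 = (-9 - 8) + 1 = -17 + 1 = -16)
(-4/(f - 1))*F = -4/(-11/3 - 1)*(-16) = -4/(-14/3)*(-16) = -4*(-3/14)*(-16) = (6/7)*(-16) = -96/7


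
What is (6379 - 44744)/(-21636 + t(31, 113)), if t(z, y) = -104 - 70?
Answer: 7673/4362 ≈ 1.7591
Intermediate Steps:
t(z, y) = -174
(6379 - 44744)/(-21636 + t(31, 113)) = (6379 - 44744)/(-21636 - 174) = -38365/(-21810) = -38365*(-1/21810) = 7673/4362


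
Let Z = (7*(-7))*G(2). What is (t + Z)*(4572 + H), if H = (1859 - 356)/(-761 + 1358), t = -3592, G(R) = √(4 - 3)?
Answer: -3314507889/199 ≈ -1.6656e+7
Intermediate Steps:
G(R) = 1 (G(R) = √1 = 1)
Z = -49 (Z = (7*(-7))*1 = -49*1 = -49)
H = 501/199 (H = 1503/597 = 1503*(1/597) = 501/199 ≈ 2.5176)
(t + Z)*(4572 + H) = (-3592 - 49)*(4572 + 501/199) = -3641*910329/199 = -3314507889/199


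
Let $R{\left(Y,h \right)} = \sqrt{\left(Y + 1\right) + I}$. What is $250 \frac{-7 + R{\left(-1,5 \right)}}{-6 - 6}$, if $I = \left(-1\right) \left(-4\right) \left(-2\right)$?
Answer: $\frac{875}{6} - \frac{125 i \sqrt{2}}{3} \approx 145.83 - 58.926 i$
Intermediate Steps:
$I = -8$ ($I = 4 \left(-2\right) = -8$)
$R{\left(Y,h \right)} = \sqrt{-7 + Y}$ ($R{\left(Y,h \right)} = \sqrt{\left(Y + 1\right) - 8} = \sqrt{\left(1 + Y\right) - 8} = \sqrt{-7 + Y}$)
$250 \frac{-7 + R{\left(-1,5 \right)}}{-6 - 6} = 250 \frac{-7 + \sqrt{-7 - 1}}{-6 - 6} = 250 \frac{-7 + \sqrt{-8}}{-12} = 250 \left(-7 + 2 i \sqrt{2}\right) \left(- \frac{1}{12}\right) = 250 \left(\frac{7}{12} - \frac{i \sqrt{2}}{6}\right) = \frac{875}{6} - \frac{125 i \sqrt{2}}{3}$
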